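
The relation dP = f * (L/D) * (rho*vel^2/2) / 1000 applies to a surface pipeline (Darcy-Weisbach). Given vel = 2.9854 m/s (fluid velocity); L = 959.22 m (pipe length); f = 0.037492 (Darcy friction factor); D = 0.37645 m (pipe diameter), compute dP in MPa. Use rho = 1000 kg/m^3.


dP = f * (L/D) * (rho*vel^2/2) / 1000
dP = 0.037492 * (959.22/0.37645) * (1000*2.9854^2/2) / 1000
dP = 425.7205 kPa
Convert: 425.7205 kPa * 0.001 = 0.42572 MPa
dP = 0.42572 MPa


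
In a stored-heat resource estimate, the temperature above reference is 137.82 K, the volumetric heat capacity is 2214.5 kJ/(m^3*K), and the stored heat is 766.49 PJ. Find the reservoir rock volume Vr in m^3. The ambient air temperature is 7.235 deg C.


Vr = Q_s * 1e12 / (rhoc * dT)
Vr = 766.49 * 1e12 / (2214.5 * 137.82)
Vr = 2.5114e+09 m^3


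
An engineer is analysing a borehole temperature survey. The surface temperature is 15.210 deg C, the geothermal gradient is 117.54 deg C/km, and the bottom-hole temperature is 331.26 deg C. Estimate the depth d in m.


d = (T_d - T_surf) / grad * 1000
d = (331.26 - 15.210) / 117.54 * 1000
d = 2688.9 m


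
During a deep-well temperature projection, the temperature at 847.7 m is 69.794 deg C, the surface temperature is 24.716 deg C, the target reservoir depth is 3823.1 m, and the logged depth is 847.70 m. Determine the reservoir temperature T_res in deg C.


Step 1: grad = (T_d1 - T_surf)/d1 * 1000 = (69.794 - 24.716)/847.7 * 1000 = 53.17683 deg C/km
Step 2: T_res = T_surf + grad*d2/1000 = 24.716 + 53.17683*3823.1/1000 = 228.02 deg C
T_res = 228.02 deg C


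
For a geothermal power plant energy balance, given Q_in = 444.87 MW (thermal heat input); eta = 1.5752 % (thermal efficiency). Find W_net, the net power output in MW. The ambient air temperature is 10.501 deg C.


W_net = eta / 100 * Q_in
W_net = 1.5752 / 100 * 444.87
W_net = 7.0076 MW


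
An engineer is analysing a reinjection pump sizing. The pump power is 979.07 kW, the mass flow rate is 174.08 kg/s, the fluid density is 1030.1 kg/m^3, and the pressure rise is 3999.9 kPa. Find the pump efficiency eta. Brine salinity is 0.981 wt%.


eta = mdot * dP / (rho * P_pump)
eta = 174.08 * 3999.9 / (1030.1 * 979.07)
eta = 0.69041


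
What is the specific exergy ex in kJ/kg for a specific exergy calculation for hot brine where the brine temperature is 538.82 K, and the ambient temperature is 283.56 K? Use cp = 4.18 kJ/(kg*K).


ex = cp * ((T_b - T_0) - T_0 * ln(T_b/T_0))
ex = 4.18 * ((538.82 - 283.56) - 283.56 * ln(538.82/283.56))
ex = 306.09 kJ/kg


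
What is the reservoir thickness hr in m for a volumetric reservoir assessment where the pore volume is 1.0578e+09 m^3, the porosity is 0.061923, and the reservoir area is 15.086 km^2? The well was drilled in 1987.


hr = Vp / (A * 1e6 * phi)
hr = 1.0578e+09 / (15.086 * 1e6 * 0.061923)
hr = 1132.3 m


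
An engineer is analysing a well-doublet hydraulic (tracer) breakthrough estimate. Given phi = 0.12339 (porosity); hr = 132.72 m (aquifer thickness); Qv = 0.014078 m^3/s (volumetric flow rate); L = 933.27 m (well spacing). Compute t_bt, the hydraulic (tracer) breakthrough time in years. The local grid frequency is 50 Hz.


t_bt = pi * hr * phi * L^2 / (3 * Qv) / (365.25*86400)
t_bt = pi * 132.72 * 0.12339 * 933.27^2 / (3 * 0.014078) / (365.25*86400)
t_bt = 33.621 years


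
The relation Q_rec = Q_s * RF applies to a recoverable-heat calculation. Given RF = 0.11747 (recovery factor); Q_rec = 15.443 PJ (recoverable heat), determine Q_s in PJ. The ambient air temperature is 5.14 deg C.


Q_s = Q_rec / RF
Q_s = 15.443 / 0.11747
Q_s = 131.46 PJ


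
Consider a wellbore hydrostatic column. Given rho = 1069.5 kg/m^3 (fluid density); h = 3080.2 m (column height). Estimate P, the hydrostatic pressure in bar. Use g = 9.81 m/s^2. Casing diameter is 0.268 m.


P = rho * g * h / 1e6
P = 1069.5 * 9.81 * 3080.2 / 1e6
P = 32.31683 MPa
Convert: 32.31683 MPa * 10.0 = 323.17 bar
P = 323.17 bar


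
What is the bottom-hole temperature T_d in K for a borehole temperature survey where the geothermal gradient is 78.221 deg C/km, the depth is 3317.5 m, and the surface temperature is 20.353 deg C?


T_d = T_surf + grad * d / 1000
T_d = 20.353 + 78.221 * 3317.5 / 1000
T_d = 279.8512 deg C
Convert to K: 279.8512 + 273.15 = 553.00 K
T_d = 553.00 K


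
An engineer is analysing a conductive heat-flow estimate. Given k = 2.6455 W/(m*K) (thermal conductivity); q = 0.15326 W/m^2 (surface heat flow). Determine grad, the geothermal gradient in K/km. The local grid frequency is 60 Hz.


grad = q * 1000 / k
grad = 0.15326 * 1000 / 2.6455
grad = 57.93234 deg C/km
Convert: 57.93234 deg C/km * 1.0 = 57.932 K/km
grad = 57.932 K/km


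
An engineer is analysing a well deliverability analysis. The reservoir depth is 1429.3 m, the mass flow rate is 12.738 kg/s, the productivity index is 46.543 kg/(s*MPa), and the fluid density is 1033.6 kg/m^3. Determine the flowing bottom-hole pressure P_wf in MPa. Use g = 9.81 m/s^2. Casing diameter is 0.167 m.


Step 1: P_i = rho*g*h/1e6 = 1033.6*9.81*1429.3/1e6 = 14.49255 MPa
Step 2: P_wf = P_i - mdot/PI = 14.49255 - 12.738/46.543 = 14.219 MPa
P_wf = 14.219 MPa


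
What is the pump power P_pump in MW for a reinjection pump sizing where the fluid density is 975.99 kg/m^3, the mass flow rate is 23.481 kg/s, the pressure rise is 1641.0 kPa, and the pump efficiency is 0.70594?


P_pump = mdot * dP / (rho * eta)
P_pump = 23.481 * 1641.0 / (975.99 * 0.70594)
P_pump = 55.92577 kW
Convert: 55.92577 kW * 0.001 = 0.055926 MW
P_pump = 0.055926 MW


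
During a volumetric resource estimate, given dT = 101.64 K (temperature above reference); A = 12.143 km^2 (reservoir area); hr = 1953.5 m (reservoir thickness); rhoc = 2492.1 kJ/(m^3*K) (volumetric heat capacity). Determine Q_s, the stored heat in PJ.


Step 1: Vr = A*1e6*hr = 12.143*1e6*1953.5 = 2.372135e+10 m^3
Step 2: Q_s = Vr*rhoc*dT/1e12 = 2.372135e+10*2492.1*101.64/1e12 = 6008.5 PJ
Q_s = 6008.5 PJ


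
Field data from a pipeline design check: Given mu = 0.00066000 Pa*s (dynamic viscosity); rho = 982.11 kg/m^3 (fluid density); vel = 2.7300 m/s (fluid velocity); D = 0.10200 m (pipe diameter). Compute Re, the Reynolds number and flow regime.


Step 1: Re = rho*vel*D/mu = 982.11*2.73*0.102/0.00066 = 4.1436e+05
Step 2: Re = 4.1436e+05 > 4000, so flow is turbulent.
Re = 4.1436e+05 (turbulent)


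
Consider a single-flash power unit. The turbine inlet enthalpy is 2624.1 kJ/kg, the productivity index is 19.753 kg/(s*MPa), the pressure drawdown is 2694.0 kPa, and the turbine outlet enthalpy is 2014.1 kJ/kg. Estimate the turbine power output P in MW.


Step 1: mdot = PI * dP / 1000 = 19.753 * 2694.0 / 1000 = 53.21458 kg/s
Step 2: P = mdot*(h_in - h_out)/1000 = 53.21458*(2624.1 - 2014.1)/1000 = 32.461 MW
P = 32.461 MW


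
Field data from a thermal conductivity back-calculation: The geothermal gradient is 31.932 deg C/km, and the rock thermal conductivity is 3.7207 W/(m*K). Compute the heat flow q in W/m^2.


q = k * grad / 1000
q = 3.7207 * 31.932 / 1000
q = 0.11881 W/m^2


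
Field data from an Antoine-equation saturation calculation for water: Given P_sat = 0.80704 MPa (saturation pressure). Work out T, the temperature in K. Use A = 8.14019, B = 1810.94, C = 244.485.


T = B / (A - log10(P_sat * 760 / 0.101325)) - C
T = 1810.94 / (8.14019 - log10(0.80704 * 760 / 0.101325)) - 244.485
T = 171.0400 deg C
Convert to K: 171.0400 + 273.15 = 444.19 K
T = 444.19 K


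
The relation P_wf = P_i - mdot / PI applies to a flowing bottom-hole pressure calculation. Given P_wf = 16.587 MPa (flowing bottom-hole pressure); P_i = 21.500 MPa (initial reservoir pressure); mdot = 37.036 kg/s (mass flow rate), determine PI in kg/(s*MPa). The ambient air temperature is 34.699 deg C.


PI = mdot / (P_i - P_wf)
PI = 37.036 / (21.500 - 16.587)
PI = 7.5384 kg/(s*MPa)


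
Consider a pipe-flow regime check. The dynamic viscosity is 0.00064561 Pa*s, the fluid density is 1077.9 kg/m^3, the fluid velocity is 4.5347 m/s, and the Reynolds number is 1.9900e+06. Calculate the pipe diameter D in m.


D = Re * mu / (rho * vel)
D = 1.9900e+06 * 0.00064561 / (1077.9 * 4.5347)
D = 0.26284 m


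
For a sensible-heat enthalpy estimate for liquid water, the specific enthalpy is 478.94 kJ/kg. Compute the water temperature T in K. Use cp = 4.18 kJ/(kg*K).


T = h / cp
T = 478.94 / 4.18
T = 114.5789 deg C
Convert to K: 114.5789 + 273.15 = 387.73 K
T = 387.73 K


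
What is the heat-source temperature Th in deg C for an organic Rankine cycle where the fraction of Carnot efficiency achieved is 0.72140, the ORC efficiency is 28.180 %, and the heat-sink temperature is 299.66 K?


Th = Tc / (1 - (eta_orc/100)/f)
Th = 299.66 / (1 - (28.180/100)/0.72140)
Th = 491.7532 K
Convert to deg C: 491.7532 - 273.15 = 218.60 deg C
Th = 218.60 deg C


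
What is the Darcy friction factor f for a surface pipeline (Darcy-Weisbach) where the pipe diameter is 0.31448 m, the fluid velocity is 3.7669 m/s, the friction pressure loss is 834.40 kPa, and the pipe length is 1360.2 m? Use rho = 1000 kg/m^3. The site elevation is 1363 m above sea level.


f = dP*1000 / ((L/D)*(rho*vel^2/2))
f = 834.40*1000 / ((1360.2/0.31448)*(1000*3.7669^2/2))
f = 0.027191


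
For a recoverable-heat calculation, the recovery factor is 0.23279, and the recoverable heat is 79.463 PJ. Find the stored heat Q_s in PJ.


Q_s = Q_rec / RF
Q_s = 79.463 / 0.23279
Q_s = 341.35 PJ


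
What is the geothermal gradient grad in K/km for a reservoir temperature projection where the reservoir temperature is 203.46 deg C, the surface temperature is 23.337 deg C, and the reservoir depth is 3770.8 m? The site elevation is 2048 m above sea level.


grad = (T_res - T_surf) / d * 1000
grad = (203.46 - 23.337) / 3770.8 * 1000
grad = 47.76785 deg C/km
Convert: 47.76785 deg C/km * 1.0 = 47.768 K/km
grad = 47.768 K/km


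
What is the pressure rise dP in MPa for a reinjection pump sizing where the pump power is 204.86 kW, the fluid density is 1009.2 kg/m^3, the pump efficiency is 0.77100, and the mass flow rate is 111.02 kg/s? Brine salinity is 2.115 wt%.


dP = P_pump * rho * eta / mdot
dP = 204.86 * 1009.2 * 0.77100 / 111.02
dP = 1435.779 kPa
Convert: 1435.779 kPa * 0.001 = 1.4358 MPa
dP = 1.4358 MPa


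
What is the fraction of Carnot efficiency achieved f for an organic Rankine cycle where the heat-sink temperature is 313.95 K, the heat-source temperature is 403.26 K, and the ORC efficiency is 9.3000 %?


f = (eta_orc/100) / (1 - Tc/Th)
f = (9.3000/100) / (1 - 313.95/403.26)
f = 0.41992


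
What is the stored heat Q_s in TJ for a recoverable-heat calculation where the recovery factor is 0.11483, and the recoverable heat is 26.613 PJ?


Q_s = Q_rec / RF
Q_s = 26.613 / 0.11483
Q_s = 231.7600 PJ
Convert: 231.7600 PJ * 1000.0 = 2.3176e+05 TJ
Q_s = 2.3176e+05 TJ


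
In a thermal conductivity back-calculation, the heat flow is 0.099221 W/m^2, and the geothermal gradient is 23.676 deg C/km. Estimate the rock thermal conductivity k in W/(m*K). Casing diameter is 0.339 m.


k = q / (grad / 1000)
k = 0.099221 / (23.676 / 1000)
k = 4.1908 W/(m*K)


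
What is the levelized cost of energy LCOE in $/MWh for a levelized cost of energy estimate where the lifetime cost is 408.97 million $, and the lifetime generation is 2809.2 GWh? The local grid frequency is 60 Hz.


LCOE = C_tot / E_tot * 100
LCOE = 408.97 / 2809.2 * 100
LCOE = 14.55824 cents/kWh
Convert: 14.55824 cents/kWh * 10.0 = 145.58 $/MWh
LCOE = 145.58 $/MWh


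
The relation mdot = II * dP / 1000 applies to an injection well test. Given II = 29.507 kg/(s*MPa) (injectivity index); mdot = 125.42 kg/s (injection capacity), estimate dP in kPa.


dP = mdot * 1000 / II
dP = 125.42 * 1000 / 29.507
dP = 4250.5 kPa


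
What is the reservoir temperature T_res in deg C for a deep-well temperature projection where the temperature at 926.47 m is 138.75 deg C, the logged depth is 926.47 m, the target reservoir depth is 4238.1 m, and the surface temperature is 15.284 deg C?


Step 1: grad = (T_d1 - T_surf)/d1 * 1000 = (138.75 - 15.284)/926.47 * 1000 = 133.2650 deg C/km
Step 2: T_res = T_surf + grad*d2/1000 = 15.284 + 133.2650*4238.1/1000 = 580.07 deg C
T_res = 580.07 deg C


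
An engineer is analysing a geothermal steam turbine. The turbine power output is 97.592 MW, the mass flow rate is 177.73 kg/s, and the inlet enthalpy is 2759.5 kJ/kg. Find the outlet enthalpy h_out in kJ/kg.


h_out = h_in - P * 1000 / mdot
h_out = 2759.5 - 97.592 * 1000 / 177.73
h_out = 2210.4 kJ/kg


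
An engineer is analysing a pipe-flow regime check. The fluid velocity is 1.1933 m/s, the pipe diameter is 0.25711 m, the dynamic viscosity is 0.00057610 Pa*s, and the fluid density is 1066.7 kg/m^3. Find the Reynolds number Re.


Re = rho * vel * D / mu
Re = 1066.7 * 1.1933 * 0.25711 / 0.00057610
Re = 5.6808e+05


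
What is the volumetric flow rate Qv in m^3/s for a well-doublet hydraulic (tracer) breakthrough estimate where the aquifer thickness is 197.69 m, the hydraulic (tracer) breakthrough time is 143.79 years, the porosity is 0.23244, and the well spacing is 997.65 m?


Qv = pi*hr*phi*L^2 / (3*t_bt*365.25*86400)
Qv = pi*197.69*0.23244*997.65^2 / (3*143.79*365.25*86400)
Qv = 0.010555 m^3/s


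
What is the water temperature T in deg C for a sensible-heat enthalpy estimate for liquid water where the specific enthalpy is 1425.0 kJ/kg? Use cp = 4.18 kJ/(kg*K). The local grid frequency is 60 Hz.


T = h / cp
T = 1425.0 / 4.18
T = 340.91 deg C


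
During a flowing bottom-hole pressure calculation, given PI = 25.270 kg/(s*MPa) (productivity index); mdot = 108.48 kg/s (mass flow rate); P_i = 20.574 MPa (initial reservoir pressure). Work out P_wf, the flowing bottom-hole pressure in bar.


P_wf = P_i - mdot / PI
P_wf = 20.574 - 108.48 / 25.270
P_wf = 16.28116 MPa
Convert: 16.28116 MPa * 10.0 = 162.81 bar
P_wf = 162.81 bar


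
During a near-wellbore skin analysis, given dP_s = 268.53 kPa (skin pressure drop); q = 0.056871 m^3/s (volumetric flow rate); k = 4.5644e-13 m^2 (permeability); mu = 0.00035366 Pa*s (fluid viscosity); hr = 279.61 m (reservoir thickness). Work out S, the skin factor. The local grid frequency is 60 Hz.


S = dP_s * 1000 * 2*pi*k*hr / (q*mu)
S = 268.53 * 1000 * 2*pi*4.5644e-13*279.61 / (0.056871*0.00035366)
S = 10.706


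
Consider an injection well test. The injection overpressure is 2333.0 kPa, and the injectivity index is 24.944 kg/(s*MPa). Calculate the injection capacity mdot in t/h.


mdot = II * dP / 1000
mdot = 24.944 * 2333.0 / 1000
mdot = 58.19435 kg/s
Convert: 58.19435 kg/s * 3.6 = 209.50 t/h
mdot = 209.50 t/h


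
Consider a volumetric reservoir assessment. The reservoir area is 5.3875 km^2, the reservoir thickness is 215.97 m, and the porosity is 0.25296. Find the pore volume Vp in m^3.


Vp = A * 1e6 * hr * phi
Vp = 5.3875 * 1e6 * 215.97 * 0.25296
Vp = 2.9433e+08 m^3


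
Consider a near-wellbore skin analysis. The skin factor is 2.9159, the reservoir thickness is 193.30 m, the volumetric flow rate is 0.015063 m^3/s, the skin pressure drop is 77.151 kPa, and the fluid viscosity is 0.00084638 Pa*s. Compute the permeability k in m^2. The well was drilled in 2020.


k = S*q*mu / (2*pi*dP_s*1000*hr)
k = 2.9159*0.015063*0.00084638 / (2*pi*77.151*1000*193.30)
k = 3.9673e-13 m^2


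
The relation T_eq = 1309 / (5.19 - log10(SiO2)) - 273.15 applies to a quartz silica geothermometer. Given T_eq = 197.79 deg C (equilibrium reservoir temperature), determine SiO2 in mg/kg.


SiO2 = 10^(5.19 - 1309/(T_eq + 273.15))
SiO2 = 10^(5.19 - 1309/(197.79 + 273.15))
SiO2 = 257.31 mg/kg


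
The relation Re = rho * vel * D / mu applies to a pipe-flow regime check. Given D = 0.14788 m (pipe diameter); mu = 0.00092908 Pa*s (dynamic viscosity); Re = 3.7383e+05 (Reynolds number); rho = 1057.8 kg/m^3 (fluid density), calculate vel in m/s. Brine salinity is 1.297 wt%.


vel = Re * mu / (rho * D)
vel = 3.7383e+05 * 0.00092908 / (1057.8 * 0.14788)
vel = 2.2203 m/s


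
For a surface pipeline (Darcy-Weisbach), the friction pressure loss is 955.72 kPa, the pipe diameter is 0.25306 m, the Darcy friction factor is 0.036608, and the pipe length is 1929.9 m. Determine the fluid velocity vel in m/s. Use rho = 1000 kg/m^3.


vel = sqrt(dP*1000*2*D / (f*L*rho))
vel = sqrt(955.72*1000*2*0.25306 / (0.036608*1929.9*1000))
vel = 2.6166 m/s


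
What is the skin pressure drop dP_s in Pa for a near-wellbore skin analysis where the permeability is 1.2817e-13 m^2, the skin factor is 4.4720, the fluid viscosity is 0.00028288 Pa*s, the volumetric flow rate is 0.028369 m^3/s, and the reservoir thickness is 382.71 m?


dP_s = S * q * mu / (2*pi*k*hr) / 1000
dP_s = 4.4720 * 0.028369 * 0.00028288 / (2*pi*1.2817e-13*382.71) / 1000
dP_s = 116.4426 kPa
Convert: 116.4426 kPa * 1000.0 = 1.1644e+05 Pa
dP_s = 1.1644e+05 Pa


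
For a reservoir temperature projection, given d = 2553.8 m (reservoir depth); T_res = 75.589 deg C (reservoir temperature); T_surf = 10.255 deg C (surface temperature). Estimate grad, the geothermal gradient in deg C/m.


grad = (T_res - T_surf) / d * 1000
grad = (75.589 - 10.255) / 2553.8 * 1000
grad = 25.58305 deg C/km
Convert: 25.58305 deg C/km * 0.001 = 0.025583 deg C/m
grad = 0.025583 deg C/m


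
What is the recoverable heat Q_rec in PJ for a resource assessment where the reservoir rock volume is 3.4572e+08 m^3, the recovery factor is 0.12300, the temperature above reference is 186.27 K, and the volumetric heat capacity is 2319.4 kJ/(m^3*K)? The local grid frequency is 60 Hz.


Step 1: Q_s = Vr*rhoc*dT/1e12 = 3.4572e+08*2319.4*186.27/1e12 = 149.3630 PJ
Step 2: Q_rec = Q_s * RF = 149.3630 * 0.123 = 18.372 PJ
Q_rec = 18.372 PJ


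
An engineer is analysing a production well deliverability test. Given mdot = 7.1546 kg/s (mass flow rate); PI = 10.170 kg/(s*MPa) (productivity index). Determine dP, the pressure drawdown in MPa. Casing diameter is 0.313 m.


dP = mdot * 1000 / PI
dP = 7.1546 * 1000 / 10.170
dP = 703.5005 kPa
Convert: 703.5005 kPa * 0.001 = 0.70350 MPa
dP = 0.70350 MPa


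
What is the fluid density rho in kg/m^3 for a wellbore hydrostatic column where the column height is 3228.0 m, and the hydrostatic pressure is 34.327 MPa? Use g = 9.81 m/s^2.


rho = P * 1e6 / (g * h)
rho = 34.327 * 1e6 / (9.81 * 3228.0)
rho = 1084.0 kg/m^3


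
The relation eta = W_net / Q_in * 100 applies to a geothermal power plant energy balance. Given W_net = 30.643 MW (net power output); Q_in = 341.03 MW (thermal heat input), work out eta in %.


eta = W_net / Q_in * 100
eta = 30.643 / 341.03 * 100
eta = 8.9854 %


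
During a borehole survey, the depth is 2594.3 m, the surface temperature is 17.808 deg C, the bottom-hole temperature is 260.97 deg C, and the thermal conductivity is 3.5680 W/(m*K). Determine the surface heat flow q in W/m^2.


Step 1: grad = (T_d - T_surf)/d * 1000 = (260.97 - 17.808)/2594.3 * 1000 = 93.72933 deg C/km
Step 2: q = k * grad / 1000 = 3.568 * 93.72933 / 1000 = 0.33443 W/m^2
q = 0.33443 W/m^2


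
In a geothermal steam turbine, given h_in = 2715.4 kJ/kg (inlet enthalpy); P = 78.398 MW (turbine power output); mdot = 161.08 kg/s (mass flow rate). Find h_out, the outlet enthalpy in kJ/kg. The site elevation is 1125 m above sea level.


h_out = h_in - P * 1000 / mdot
h_out = 2715.4 - 78.398 * 1000 / 161.08
h_out = 2228.7 kJ/kg


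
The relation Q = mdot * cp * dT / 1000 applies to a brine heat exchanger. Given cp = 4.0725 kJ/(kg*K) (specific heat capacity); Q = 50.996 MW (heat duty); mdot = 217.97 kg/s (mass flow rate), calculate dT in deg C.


dT = Q * 1000 / (mdot * cp)
dT = 50.996 * 1000 / (217.97 * 4.0725)
dT = 57.44845 K
Convert (temperature difference, 1 K = 1 deg C): 57.44845 K = 57.44845 deg C
dT = 57.448 deg C


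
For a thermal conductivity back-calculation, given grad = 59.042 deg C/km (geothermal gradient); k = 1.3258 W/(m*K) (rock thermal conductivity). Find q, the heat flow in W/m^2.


q = k * grad / 1000
q = 1.3258 * 59.042 / 1000
q = 0.078278 W/m^2


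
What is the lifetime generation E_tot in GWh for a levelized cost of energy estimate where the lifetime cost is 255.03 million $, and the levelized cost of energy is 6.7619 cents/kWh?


E_tot = C_tot / LCOE * 100
E_tot = 255.03 / 6.7619 * 100
E_tot = 3771.6 GWh


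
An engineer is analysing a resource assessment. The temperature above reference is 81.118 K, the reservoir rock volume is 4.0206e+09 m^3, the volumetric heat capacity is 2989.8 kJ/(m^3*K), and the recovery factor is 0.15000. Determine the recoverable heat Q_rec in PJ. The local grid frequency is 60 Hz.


Step 1: Q_s = Vr*rhoc*dT/1e12 = 4.0206e+09*2989.8*81.118/1e12 = 975.1024 PJ
Step 2: Q_rec = Q_s * RF = 975.1024 * 0.15 = 146.27 PJ
Q_rec = 146.27 PJ


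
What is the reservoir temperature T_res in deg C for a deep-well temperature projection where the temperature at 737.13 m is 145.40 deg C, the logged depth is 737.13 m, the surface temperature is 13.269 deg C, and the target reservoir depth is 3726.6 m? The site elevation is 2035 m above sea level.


Step 1: grad = (T_d1 - T_surf)/d1 * 1000 = (145.4 - 13.269)/737.13 * 1000 = 179.2506 deg C/km
Step 2: T_res = T_surf + grad*d2/1000 = 13.269 + 179.2506*3726.6/1000 = 681.26 deg C
T_res = 681.26 deg C


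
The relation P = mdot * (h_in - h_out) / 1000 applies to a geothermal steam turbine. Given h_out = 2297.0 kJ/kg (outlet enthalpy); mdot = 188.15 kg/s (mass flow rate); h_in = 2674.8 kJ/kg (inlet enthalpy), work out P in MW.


P = mdot * (h_in - h_out) / 1000
P = 188.15 * (2674.8 - 2297.0) / 1000
P = 71.083 MW


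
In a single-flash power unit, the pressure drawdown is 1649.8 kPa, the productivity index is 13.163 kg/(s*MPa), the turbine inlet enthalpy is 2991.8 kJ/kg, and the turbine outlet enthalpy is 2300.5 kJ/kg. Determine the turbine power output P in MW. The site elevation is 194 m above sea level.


Step 1: mdot = PI * dP / 1000 = 13.163 * 1649.8 / 1000 = 21.71632 kg/s
Step 2: P = mdot*(h_in - h_out)/1000 = 21.71632*(2991.8 - 2300.5)/1000 = 15.012 MW
P = 15.012 MW


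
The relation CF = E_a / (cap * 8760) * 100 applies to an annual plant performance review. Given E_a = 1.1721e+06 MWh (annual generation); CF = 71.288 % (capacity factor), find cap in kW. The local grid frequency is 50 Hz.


cap = E_a / (CF/100 * 8760)
cap = 1.1721e+06 / (71.288/100 * 8760)
cap = 187.6913 MW
Convert: 187.6913 MW * 1000.0 = 1.8769e+05 kW
cap = 1.8769e+05 kW


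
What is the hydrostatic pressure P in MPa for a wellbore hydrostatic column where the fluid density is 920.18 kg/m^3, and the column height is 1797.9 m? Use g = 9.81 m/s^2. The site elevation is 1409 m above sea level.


P = rho * g * h / 1e6
P = 920.18 * 9.81 * 1797.9 / 1e6
P = 16.230 MPa


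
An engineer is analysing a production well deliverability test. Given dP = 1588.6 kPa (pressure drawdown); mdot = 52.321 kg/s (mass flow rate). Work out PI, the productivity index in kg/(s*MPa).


PI = mdot * 1000 / dP
PI = 52.321 * 1000 / 1588.6
PI = 32.935 kg/(s*MPa)


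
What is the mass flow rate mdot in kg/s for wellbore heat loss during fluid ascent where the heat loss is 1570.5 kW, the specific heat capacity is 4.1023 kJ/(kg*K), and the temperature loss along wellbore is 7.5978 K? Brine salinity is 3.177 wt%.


mdot = Q_loss / (cp * dT)
mdot = 1570.5 / (4.1023 * 7.5978)
mdot = 50.387 kg/s


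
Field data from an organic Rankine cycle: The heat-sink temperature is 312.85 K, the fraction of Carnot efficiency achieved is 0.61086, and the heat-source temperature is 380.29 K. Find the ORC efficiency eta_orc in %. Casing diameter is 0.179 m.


eta_orc = (1 - Tc/Th) * f * 100
eta_orc = (1 - 312.85/380.29) * 0.61086 * 100
eta_orc = 10.833 %


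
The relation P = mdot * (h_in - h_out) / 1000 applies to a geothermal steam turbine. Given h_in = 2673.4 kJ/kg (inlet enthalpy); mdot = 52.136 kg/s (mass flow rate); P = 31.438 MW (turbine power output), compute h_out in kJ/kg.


h_out = h_in - P * 1000 / mdot
h_out = 2673.4 - 31.438 * 1000 / 52.136
h_out = 2070.4 kJ/kg


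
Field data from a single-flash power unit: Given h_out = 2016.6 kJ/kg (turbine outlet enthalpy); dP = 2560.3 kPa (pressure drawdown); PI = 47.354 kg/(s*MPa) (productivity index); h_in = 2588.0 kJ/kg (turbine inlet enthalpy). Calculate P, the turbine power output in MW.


Step 1: mdot = PI * dP / 1000 = 47.354 * 2560.3 / 1000 = 121.2404 kg/s
Step 2: P = mdot*(h_in - h_out)/1000 = 121.2404*(2588.0 - 2016.6)/1000 = 69.277 MW
P = 69.277 MW


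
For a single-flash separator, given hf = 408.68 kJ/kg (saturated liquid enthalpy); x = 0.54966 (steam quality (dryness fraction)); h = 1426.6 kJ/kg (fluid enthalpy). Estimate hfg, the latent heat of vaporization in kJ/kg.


hfg = (h - hf) / x
hfg = (1426.6 - 408.68) / 0.54966
hfg = 1851.9 kJ/kg


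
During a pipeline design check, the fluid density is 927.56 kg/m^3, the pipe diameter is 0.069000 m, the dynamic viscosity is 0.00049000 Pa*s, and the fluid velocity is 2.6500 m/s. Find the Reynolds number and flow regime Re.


Step 1: Re = rho*vel*D/mu = 927.56*2.65*0.069/0.00049 = 3.4613e+05
Step 2: Re = 3.4613e+05 > 4000, so flow is turbulent.
Re = 3.4613e+05 (turbulent)


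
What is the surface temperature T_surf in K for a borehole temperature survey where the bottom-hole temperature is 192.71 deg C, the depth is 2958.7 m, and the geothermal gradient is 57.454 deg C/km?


T_surf = T_d - grad * d / 1000
T_surf = 192.71 - 57.454 * 2958.7 / 1000
T_surf = 22.72085 deg C
Convert to K: 22.72085 + 273.15 = 295.87 K
T_surf = 295.87 K


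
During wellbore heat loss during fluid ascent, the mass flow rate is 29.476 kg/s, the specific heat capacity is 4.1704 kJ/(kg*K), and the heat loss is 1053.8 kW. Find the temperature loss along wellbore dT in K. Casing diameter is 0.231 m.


dT = Q_loss / (mdot * cp)
dT = 1053.8 / (29.476 * 4.1704)
dT = 8.5726 K


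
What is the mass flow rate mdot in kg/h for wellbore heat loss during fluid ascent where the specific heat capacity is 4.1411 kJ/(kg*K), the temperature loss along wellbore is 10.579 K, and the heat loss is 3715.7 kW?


mdot = Q_loss / (cp * dT)
mdot = 3715.7 / (4.1411 * 10.579)
mdot = 84.81649 kg/s
Convert: 84.81649 kg/s * 3600.0 = 3.0534e+05 kg/h
mdot = 3.0534e+05 kg/h


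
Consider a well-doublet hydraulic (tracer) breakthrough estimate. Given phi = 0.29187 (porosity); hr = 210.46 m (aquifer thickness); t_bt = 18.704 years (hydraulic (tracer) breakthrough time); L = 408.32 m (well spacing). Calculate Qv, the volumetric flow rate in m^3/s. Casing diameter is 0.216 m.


Qv = pi*hr*phi*L^2 / (3*t_bt*365.25*86400)
Qv = pi*210.46*0.29187*408.32^2 / (3*18.704*365.25*86400)
Qv = 0.018170 m^3/s


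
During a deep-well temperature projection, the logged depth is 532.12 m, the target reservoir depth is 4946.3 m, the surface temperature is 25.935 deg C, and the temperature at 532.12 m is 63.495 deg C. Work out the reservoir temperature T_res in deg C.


Step 1: grad = (T_d1 - T_surf)/d1 * 1000 = (63.495 - 25.935)/532.12 * 1000 = 70.58558 deg C/km
Step 2: T_res = T_surf + grad*d2/1000 = 25.935 + 70.58558*4946.3/1000 = 375.07 deg C
T_res = 375.07 deg C


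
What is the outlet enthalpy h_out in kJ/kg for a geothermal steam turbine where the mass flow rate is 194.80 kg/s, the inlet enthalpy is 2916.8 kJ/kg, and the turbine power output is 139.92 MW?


h_out = h_in - P * 1000 / mdot
h_out = 2916.8 - 139.92 * 1000 / 194.80
h_out = 2198.5 kJ/kg


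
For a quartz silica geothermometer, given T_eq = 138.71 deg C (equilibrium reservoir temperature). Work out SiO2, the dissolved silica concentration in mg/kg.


SiO2 = 10^(5.19 - 1309/(T_eq + 273.15))
SiO2 = 10^(5.19 - 1309/(138.71 + 273.15))
SiO2 = 102.74 mg/kg


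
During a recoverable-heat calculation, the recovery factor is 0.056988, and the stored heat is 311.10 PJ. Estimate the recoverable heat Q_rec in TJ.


Q_rec = Q_s * RF
Q_rec = 311.10 * 0.056988
Q_rec = 17.72897 PJ
Convert: 17.72897 PJ * 1000.0 = 17729 TJ
Q_rec = 17729 TJ


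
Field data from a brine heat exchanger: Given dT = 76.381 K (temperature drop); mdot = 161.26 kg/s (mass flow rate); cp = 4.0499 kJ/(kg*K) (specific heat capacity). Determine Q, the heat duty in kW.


Q = mdot * cp * dT / 1000
Q = 161.26 * 4.0499 * 76.381 / 1000
Q = 49.88343 MW
Convert: 49.88343 MW * 1000.0 = 49883 kW
Q = 49883 kW


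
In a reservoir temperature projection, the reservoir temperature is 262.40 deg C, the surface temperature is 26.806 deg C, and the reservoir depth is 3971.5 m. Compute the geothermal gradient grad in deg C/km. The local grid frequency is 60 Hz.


grad = (T_res - T_surf) / d * 1000
grad = (262.40 - 26.806) / 3971.5 * 1000
grad = 59.321 deg C/km


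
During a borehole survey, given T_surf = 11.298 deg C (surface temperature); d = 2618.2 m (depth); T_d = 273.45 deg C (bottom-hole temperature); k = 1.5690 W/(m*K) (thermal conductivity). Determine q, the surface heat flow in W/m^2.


Step 1: grad = (T_d - T_surf)/d * 1000 = (273.45 - 11.298)/2618.2 * 1000 = 100.1268 deg C/km
Step 2: q = k * grad / 1000 = 1.569 * 100.1268 / 1000 = 0.15710 W/m^2
q = 0.15710 W/m^2


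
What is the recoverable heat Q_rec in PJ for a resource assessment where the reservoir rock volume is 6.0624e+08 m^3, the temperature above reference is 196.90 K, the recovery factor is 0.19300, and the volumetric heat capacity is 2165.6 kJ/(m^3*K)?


Step 1: Q_s = Vr*rhoc*dT/1e12 = 6.0624e+08*2165.6*196.9/1e12 = 258.5048 PJ
Step 2: Q_rec = Q_s * RF = 258.5048 * 0.193 = 49.891 PJ
Q_rec = 49.891 PJ


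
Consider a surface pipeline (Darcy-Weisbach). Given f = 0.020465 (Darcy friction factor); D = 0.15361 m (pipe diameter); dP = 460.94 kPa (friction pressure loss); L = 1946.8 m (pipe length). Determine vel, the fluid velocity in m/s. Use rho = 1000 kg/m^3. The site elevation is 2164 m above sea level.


vel = sqrt(dP*1000*2*D / (f*L*rho))
vel = sqrt(460.94*1000*2*0.15361 / (0.020465*1946.8*1000))
vel = 1.8853 m/s


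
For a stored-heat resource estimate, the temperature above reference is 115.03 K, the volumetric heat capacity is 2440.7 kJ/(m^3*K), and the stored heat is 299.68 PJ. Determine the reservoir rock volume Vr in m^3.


Vr = Q_s * 1e12 / (rhoc * dT)
Vr = 299.68 * 1e12 / (2440.7 * 115.03)
Vr = 1.0674e+09 m^3


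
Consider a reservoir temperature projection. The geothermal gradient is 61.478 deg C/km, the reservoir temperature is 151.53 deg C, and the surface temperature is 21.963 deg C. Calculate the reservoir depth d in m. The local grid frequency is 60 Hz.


d = (T_res - T_surf) / grad * 1000
d = (151.53 - 21.963) / 61.478 * 1000
d = 2107.5 m


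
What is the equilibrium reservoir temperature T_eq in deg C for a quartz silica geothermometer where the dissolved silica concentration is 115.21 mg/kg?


T_eq = 1309 / (5.19 - log10(SiO2)) - 273.15
T_eq = 1309 / (5.19 - log10(115.21)) - 273.15
T_eq = 145.26 deg C


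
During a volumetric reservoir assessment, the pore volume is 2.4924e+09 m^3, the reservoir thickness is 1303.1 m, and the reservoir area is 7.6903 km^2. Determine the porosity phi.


phi = Vp / (A * 1e6 * hr)
phi = 2.4924e+09 / (7.6903 * 1e6 * 1303.1)
phi = 0.24871


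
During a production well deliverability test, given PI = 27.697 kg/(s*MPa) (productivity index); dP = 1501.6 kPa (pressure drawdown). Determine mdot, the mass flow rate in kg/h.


mdot = PI * dP / 1000
mdot = 27.697 * 1501.6 / 1000
mdot = 41.58982 kg/s
Convert: 41.58982 kg/s * 3600.0 = 1.4972e+05 kg/h
mdot = 1.4972e+05 kg/h


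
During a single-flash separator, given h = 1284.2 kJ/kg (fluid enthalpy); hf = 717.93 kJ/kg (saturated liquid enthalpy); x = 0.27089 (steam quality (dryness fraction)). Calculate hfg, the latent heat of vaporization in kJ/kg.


hfg = (h - hf) / x
hfg = (1284.2 - 717.93) / 0.27089
hfg = 2090.4 kJ/kg


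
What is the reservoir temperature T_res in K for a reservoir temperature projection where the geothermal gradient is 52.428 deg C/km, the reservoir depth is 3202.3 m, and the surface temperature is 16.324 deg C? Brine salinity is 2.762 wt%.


T_res = T_surf + grad * d / 1000
T_res = 16.324 + 52.428 * 3202.3 / 1000
T_res = 184.2142 deg C
Convert to K: 184.2142 + 273.15 = 457.36 K
T_res = 457.36 K


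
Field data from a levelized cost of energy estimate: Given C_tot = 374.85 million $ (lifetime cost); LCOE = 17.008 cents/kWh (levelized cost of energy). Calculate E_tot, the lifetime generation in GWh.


E_tot = C_tot / LCOE * 100
E_tot = 374.85 / 17.008 * 100
E_tot = 2204.0 GWh


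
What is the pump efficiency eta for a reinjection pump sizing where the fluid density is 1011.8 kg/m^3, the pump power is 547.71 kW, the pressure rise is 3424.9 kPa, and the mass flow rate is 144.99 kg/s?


eta = mdot * dP / (rho * P_pump)
eta = 144.99 * 3424.9 / (1011.8 * 547.71)
eta = 0.89607


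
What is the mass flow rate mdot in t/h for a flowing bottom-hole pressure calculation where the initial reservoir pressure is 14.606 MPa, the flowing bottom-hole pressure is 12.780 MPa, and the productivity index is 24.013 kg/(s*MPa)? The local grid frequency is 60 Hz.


mdot = (P_i - P_wf) * PI
mdot = (14.606 - 12.780) * 24.013
mdot = 43.84774 kg/s
Convert: 43.84774 kg/s * 3.6 = 157.85 t/h
mdot = 157.85 t/h


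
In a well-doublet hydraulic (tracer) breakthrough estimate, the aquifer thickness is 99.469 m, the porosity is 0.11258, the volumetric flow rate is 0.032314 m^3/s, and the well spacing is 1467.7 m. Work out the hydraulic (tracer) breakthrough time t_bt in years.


t_bt = pi * hr * phi * L^2 / (3 * Qv) / (365.25*86400)
t_bt = pi * 99.469 * 0.11258 * 1467.7^2 / (3 * 0.032314) / (365.25*86400)
t_bt = 24.772 years


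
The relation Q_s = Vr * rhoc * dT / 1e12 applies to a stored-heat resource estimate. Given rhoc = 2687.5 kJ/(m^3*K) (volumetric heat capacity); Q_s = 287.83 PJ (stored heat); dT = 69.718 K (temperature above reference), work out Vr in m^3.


Vr = Q_s * 1e12 / (rhoc * dT)
Vr = 287.83 * 1e12 / (2687.5 * 69.718)
Vr = 1.5362e+09 m^3


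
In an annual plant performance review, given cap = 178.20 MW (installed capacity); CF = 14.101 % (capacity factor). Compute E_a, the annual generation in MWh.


E_a = CF / 100 * cap * 8760
E_a = 14.101 / 100 * 178.20 * 8760
E_a = 2.2012e+05 MWh


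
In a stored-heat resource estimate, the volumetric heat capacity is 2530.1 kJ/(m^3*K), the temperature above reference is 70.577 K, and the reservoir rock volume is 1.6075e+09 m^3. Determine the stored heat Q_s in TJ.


Q_s = Vr * rhoc * dT / 1e12
Q_s = 1.6075e+09 * 2530.1 * 70.577 / 1e12
Q_s = 287.0462 PJ
Convert: 287.0462 PJ * 1000.0 = 2.8705e+05 TJ
Q_s = 2.8705e+05 TJ


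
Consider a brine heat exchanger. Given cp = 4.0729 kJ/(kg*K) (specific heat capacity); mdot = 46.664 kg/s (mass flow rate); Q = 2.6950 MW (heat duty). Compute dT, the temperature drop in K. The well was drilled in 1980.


dT = Q * 1000 / (mdot * cp)
dT = 2.6950 * 1000 / (46.664 * 4.0729)
dT = 14.180 K


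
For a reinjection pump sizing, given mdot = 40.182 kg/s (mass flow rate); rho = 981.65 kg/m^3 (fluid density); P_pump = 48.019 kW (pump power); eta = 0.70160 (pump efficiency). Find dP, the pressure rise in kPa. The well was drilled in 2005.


dP = P_pump * rho * eta / mdot
dP = 48.019 * 981.65 * 0.70160 / 40.182
dP = 823.05 kPa


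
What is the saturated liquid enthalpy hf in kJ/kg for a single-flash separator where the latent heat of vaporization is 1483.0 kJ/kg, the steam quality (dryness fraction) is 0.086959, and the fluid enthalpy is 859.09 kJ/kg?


hf = h - x * hfg
hf = 859.09 - 0.086959 * 1483.0
hf = 730.13 kJ/kg


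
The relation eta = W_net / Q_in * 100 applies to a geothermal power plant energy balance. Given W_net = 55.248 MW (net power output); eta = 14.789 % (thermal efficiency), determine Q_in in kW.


Q_in = W_net / (eta / 100)
Q_in = 55.248 / (14.789 / 100)
Q_in = 373.5750 MW
Convert: 373.5750 MW * 1000.0 = 3.7358e+05 kW
Q_in = 3.7358e+05 kW


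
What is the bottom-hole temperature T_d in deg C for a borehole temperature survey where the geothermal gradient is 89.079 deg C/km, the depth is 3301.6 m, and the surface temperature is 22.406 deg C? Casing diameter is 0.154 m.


T_d = T_surf + grad * d / 1000
T_d = 22.406 + 89.079 * 3301.6 / 1000
T_d = 316.51 deg C


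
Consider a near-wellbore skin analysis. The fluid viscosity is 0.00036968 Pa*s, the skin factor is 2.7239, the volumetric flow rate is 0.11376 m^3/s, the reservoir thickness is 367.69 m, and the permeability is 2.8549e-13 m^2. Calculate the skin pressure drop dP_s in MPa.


dP_s = S * q * mu / (2*pi*k*hr) / 1000
dP_s = 2.7239 * 0.11376 * 0.00036968 / (2*pi*2.8549e-13*367.69) / 1000
dP_s = 173.6817 kPa
Convert: 173.6817 kPa * 0.001 = 0.17368 MPa
dP_s = 0.17368 MPa


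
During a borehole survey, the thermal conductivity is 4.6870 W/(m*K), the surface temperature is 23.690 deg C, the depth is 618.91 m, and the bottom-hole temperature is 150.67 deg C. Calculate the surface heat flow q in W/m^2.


Step 1: grad = (T_d - T_surf)/d * 1000 = (150.67 - 23.69)/618.91 * 1000 = 205.1671 deg C/km
Step 2: q = k * grad / 1000 = 4.687 * 205.1671 / 1000 = 0.96162 W/m^2
q = 0.96162 W/m^2


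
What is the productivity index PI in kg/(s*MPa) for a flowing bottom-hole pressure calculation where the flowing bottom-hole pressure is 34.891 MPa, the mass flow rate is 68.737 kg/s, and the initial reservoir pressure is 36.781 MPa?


PI = mdot / (P_i - P_wf)
PI = 68.737 / (36.781 - 34.891)
PI = 36.369 kg/(s*MPa)


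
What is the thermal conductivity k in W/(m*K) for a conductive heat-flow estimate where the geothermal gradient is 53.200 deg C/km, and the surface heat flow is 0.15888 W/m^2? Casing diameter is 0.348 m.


k = q * 1000 / grad
k = 0.15888 * 1000 / 53.200
k = 2.9865 W/(m*K)


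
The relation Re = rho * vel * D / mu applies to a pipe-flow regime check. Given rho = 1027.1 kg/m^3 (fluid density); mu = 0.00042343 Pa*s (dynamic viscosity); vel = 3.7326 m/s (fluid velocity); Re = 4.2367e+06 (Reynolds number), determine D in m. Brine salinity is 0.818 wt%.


D = Re * mu / (rho * vel)
D = 4.2367e+06 * 0.00042343 / (1027.1 * 3.7326)
D = 0.46793 m


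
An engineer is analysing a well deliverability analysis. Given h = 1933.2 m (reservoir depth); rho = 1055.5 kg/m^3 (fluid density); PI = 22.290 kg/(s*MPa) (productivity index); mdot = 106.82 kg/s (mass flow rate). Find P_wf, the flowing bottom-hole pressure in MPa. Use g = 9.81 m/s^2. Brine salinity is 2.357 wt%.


Step 1: P_i = rho*g*h/1e6 = 1055.5*9.81*1933.2/1e6 = 20.01723 MPa
Step 2: P_wf = P_i - mdot/PI = 20.01723 - 106.82/22.29 = 15.225 MPa
P_wf = 15.225 MPa


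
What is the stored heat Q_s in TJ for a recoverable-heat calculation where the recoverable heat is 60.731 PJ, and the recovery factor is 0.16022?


Q_s = Q_rec / RF
Q_s = 60.731 / 0.16022
Q_s = 379.0476 PJ
Convert: 379.0476 PJ * 1000.0 = 3.7905e+05 TJ
Q_s = 3.7905e+05 TJ


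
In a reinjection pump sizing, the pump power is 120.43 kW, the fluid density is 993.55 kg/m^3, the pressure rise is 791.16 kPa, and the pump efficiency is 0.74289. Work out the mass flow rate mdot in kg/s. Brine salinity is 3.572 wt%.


mdot = P_pump * rho * eta / dP
mdot = 120.43 * 993.55 * 0.74289 / 791.16
mdot = 112.35 kg/s


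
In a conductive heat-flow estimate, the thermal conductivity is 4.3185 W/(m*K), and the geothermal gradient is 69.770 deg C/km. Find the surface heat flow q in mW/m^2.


q = k * grad / 1000
q = 4.3185 * 69.770 / 1000
q = 0.3013017 W/m^2
Convert: 0.3013017 W/m^2 * 1000.0 = 301.30 mW/m^2
q = 301.30 mW/m^2


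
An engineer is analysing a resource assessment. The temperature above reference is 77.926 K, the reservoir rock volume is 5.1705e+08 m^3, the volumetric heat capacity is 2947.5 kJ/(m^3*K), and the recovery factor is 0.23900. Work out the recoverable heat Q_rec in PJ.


Step 1: Q_s = Vr*rhoc*dT/1e12 = 5.1705e+08*2947.5*77.926/1e12 = 118.7596 PJ
Step 2: Q_rec = Q_s * RF = 118.7596 * 0.239 = 28.384 PJ
Q_rec = 28.384 PJ
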